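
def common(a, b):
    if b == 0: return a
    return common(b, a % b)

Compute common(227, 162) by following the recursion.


common(227, 162) = common(162, 65)
common(162, 65) = common(65, 32)
common(65, 32) = common(32, 1)
common(32, 1) = common(1, 0)
common(1, 0) = 1  (base case)

1


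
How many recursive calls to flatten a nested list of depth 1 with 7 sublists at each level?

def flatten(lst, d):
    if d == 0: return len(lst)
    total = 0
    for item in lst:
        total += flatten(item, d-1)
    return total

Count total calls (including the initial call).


At depth 0 (root): 1 call
At depth 1: each of 1 parents calls flatten on 7 children = 7 calls
Total: 1 + 7 = 8

8


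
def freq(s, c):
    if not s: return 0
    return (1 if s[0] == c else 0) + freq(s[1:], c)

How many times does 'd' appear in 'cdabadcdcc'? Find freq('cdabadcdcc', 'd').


s[0]='c' != 'd' -> 0
s[0]='d' == 'd' -> 1
s[0]='a' != 'd' -> 0
s[0]='b' != 'd' -> 0
s[0]='a' != 'd' -> 0
s[0]='d' == 'd' -> 1
s[0]='c' != 'd' -> 0
s[0]='d' == 'd' -> 1
s[0]='c' != 'd' -> 0
s[0]='c' != 'd' -> 0
Sum: 0 + 1 + 0 + 0 + 0 + 1 + 0 + 1 + 0 + 0 = 3

3


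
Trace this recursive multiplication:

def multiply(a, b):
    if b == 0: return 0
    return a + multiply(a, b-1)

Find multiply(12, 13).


multiply(12, 13) = 12 + multiply(12, 12)
multiply(12, 12) = 12 + multiply(12, 11)
multiply(12, 11) = 12 + multiply(12, 10)
multiply(12, 10) = 12 + multiply(12, 9)
multiply(12, 9) = 12 + multiply(12, 8)
multiply(12, 8) = 12 + multiply(12, 7)
multiply(12, 7) = 12 + multiply(12, 6)
multiply(12, 6) = 12 + multiply(12, 5)
multiply(12, 5) = 12 + multiply(12, 4)
multiply(12, 4) = 12 + multiply(12, 3)
multiply(12, 3) = 12 + multiply(12, 2)
multiply(12, 2) = 12 + multiply(12, 1)
multiply(12, 1) = 12 + multiply(12, 0)
multiply(12, 0) = 0  (base case)
Total: 12 + 12 + 12 + 12 + 12 + 12 + 12 + 12 + 12 + 12 + 12 + 12 + 12 + 0 = 156

156


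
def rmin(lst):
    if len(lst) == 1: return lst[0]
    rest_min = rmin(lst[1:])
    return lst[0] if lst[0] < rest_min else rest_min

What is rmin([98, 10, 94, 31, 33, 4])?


rmin([98, 10, 94, 31, 33, 4]): compare 98 with rmin([10, 94, 31, 33, 4])
rmin([10, 94, 31, 33, 4]): compare 10 with rmin([94, 31, 33, 4])
rmin([94, 31, 33, 4]): compare 94 with rmin([31, 33, 4])
rmin([31, 33, 4]): compare 31 with rmin([33, 4])
rmin([33, 4]): compare 33 with rmin([4])
rmin([4]) = 4  (base case)
Compare 33 with 4 -> 4
Compare 31 with 4 -> 4
Compare 94 with 4 -> 4
Compare 10 with 4 -> 4
Compare 98 with 4 -> 4

4


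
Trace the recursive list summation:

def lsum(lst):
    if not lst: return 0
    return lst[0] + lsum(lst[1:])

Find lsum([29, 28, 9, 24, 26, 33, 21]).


lsum([29, 28, 9, 24, 26, 33, 21]) = 29 + lsum([28, 9, 24, 26, 33, 21])
lsum([28, 9, 24, 26, 33, 21]) = 28 + lsum([9, 24, 26, 33, 21])
lsum([9, 24, 26, 33, 21]) = 9 + lsum([24, 26, 33, 21])
lsum([24, 26, 33, 21]) = 24 + lsum([26, 33, 21])
lsum([26, 33, 21]) = 26 + lsum([33, 21])
lsum([33, 21]) = 33 + lsum([21])
lsum([21]) = 21 + lsum([])
lsum([]) = 0  (base case)
Total: 29 + 28 + 9 + 24 + 26 + 33 + 21 + 0 = 170

170


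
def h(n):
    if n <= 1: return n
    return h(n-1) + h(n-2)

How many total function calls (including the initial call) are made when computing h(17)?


Let C(n) = total calls for h(n)
C(0) = 1, C(1) = 1
C(2) = 1 + C(1) + C(0) = 1 + 1 + 1 = 3
C(3) = 1 + C(2) + C(1) = 1 + 3 + 1 = 5
C(4) = 1 + C(3) + C(2) = 1 + 5 + 3 = 9
C(5) = 1 + C(4) + C(3) = 1 + 9 + 5 = 15
C(6) = 1 + C(5) + C(4) = 1 + 15 + 9 = 25
C(7) = 1 + C(6) + C(5) = 1 + 25 + 15 = 41
C(8) = 1 + C(7) + C(6) = 1 + 41 + 25 = 67
C(9) = 1 + C(8) + C(7) = 1 + 67 + 41 = 109
C(10) = 1 + C(9) + C(8) = 1 + 109 + 67 = 177
C(11) = 1 + C(10) + C(9) = 1 + 177 + 109 = 287
C(12) = 1 + C(11) + C(10) = 1 + 287 + 177 = 465
C(13) = 1 + C(12) + C(11) = 1 + 465 + 287 = 753
C(14) = 1 + C(13) + C(12) = 1 + 753 + 465 = 1219
C(15) = 1 + C(14) + C(13) = 1 + 1219 + 753 = 1973
C(16) = 1 + C(15) + C(14) = 1 + 1973 + 1219 = 3193
C(17) = 1 + C(16) + C(15) = 1 + 3193 + 1973 = 5167

5167


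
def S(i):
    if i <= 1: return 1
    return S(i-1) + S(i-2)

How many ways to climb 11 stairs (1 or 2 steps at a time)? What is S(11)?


Building up from base cases:
S(0) = 1
S(1) = 1
S(2) = S(1) + S(0) = 1 + 1 = 2
S(3) = S(2) + S(1) = 2 + 1 = 3
S(4) = S(3) + S(2) = 3 + 2 = 5
S(5) = S(4) + S(3) = 5 + 3 = 8
S(6) = S(5) + S(4) = 8 + 5 = 13
S(7) = S(6) + S(5) = 13 + 8 = 21
S(8) = S(7) + S(6) = 21 + 13 = 34
S(9) = S(8) + S(7) = 34 + 21 = 55
S(10) = S(9) + S(8) = 55 + 34 = 89
S(11) = S(10) + S(9) = 89 + 55 = 144

144


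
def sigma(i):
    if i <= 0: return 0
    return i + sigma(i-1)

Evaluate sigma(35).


sigma(35)
= 35 + 34 + 33 + 32 + 31 + 30 + 29 + 28 + 27 + 26 + 25 + 24 + 23 + 22 + 21 + 20 + 19 + 18 + 17 + 16 + 15 + 14 + 13 + 12 + 11 + 10 + 9 + 8 + 7 + 6 + 5 + 4 + 3 + 2 + 1 + sigma(0)
= 35 + 34 + 33 + 32 + 31 + 30 + 29 + 28 + 27 + 26 + 25 + 24 + 23 + 22 + 21 + 20 + 19 + 18 + 17 + 16 + 15 + 14 + 13 + 12 + 11 + 10 + 9 + 8 + 7 + 6 + 5 + 4 + 3 + 2 + 1 + 0
= 630

630


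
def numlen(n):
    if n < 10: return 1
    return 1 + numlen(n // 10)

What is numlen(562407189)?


numlen(562407189) = 1 + numlen(56240718)
numlen(56240718) = 1 + numlen(5624071)
numlen(5624071) = 1 + numlen(562407)
numlen(562407) = 1 + numlen(56240)
numlen(56240) = 1 + numlen(5624)
numlen(5624) = 1 + numlen(562)
numlen(562) = 1 + numlen(56)
numlen(56) = 1 + numlen(5)
numlen(5) = 1  (base case: 5 < 10)
Unwinding: 1 + 1 + 1 + 1 + 1 + 1 + 1 + 1 + 1 = 9

9


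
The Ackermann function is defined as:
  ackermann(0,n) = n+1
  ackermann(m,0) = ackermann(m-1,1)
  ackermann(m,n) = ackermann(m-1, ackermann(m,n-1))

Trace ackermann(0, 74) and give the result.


ackermann(0, 74) = 75
Result: ackermann(0, 74) = 75

75


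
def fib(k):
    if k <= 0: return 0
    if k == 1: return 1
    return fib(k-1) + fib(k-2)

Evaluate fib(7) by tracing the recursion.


Computing fib(7) bottom-up:
fib(0) = 0
fib(1) = 1
fib(2) = fib(1) + fib(0) = 1 + 0 = 1
fib(3) = fib(2) + fib(1) = 1 + 1 = 2
fib(4) = fib(3) + fib(2) = 2 + 1 = 3
fib(5) = fib(4) + fib(3) = 3 + 2 = 5
fib(6) = fib(5) + fib(4) = 5 + 3 = 8
fib(7) = fib(6) + fib(5) = 8 + 5 = 13

13


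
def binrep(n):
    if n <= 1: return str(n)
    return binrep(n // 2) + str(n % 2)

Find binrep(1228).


binrep(1228) = binrep(614) + '0'
binrep(614) = binrep(307) + '0'
binrep(307) = binrep(153) + '1'
binrep(153) = binrep(76) + '1'
binrep(76) = binrep(38) + '0'
binrep(38) = binrep(19) + '0'
binrep(19) = binrep(9) + '1'
binrep(9) = binrep(4) + '1'
binrep(4) = binrep(2) + '0'
binrep(2) = binrep(1) + '0'
binrep(1) = '1'  (base case)
Concatenating: '1' + '0' + '0' + '1' + '1' + '0' + '0' + '1' + '1' + '0' + '0' = '10011001100'

10011001100


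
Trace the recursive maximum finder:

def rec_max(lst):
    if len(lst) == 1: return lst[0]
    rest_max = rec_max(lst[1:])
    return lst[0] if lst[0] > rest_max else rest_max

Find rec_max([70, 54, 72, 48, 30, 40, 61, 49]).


rec_max([70, 54, 72, 48, 30, 40, 61, 49]): compare 70 with rec_max([54, 72, 48, 30, 40, 61, 49])
rec_max([54, 72, 48, 30, 40, 61, 49]): compare 54 with rec_max([72, 48, 30, 40, 61, 49])
rec_max([72, 48, 30, 40, 61, 49]): compare 72 with rec_max([48, 30, 40, 61, 49])
rec_max([48, 30, 40, 61, 49]): compare 48 with rec_max([30, 40, 61, 49])
rec_max([30, 40, 61, 49]): compare 30 with rec_max([40, 61, 49])
rec_max([40, 61, 49]): compare 40 with rec_max([61, 49])
rec_max([61, 49]): compare 61 with rec_max([49])
rec_max([49]) = 49  (base case)
Compare 61 with 49 -> 61
Compare 40 with 61 -> 61
Compare 30 with 61 -> 61
Compare 48 with 61 -> 61
Compare 72 with 61 -> 72
Compare 54 with 72 -> 72
Compare 70 with 72 -> 72

72


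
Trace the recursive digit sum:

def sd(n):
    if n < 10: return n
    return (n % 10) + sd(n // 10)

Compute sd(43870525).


sd(43870525) = 5 + sd(4387052)
sd(4387052) = 2 + sd(438705)
sd(438705) = 5 + sd(43870)
sd(43870) = 0 + sd(4387)
sd(4387) = 7 + sd(438)
sd(438) = 8 + sd(43)
sd(43) = 3 + sd(4)
sd(4) = 4  (base case)
Total: 5 + 2 + 5 + 0 + 7 + 8 + 3 + 4 = 34

34


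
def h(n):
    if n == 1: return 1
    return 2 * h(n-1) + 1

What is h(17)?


h(17) = 2 * h(16) + 1
h(16) = 2 * h(15) + 1
h(15) = 2 * h(14) + 1
h(14) = 2 * h(13) + 1
h(13) = 2 * h(12) + 1
h(12) = 2 * h(11) + 1
h(11) = 2 * h(10) + 1
h(10) = 2 * h(9) + 1
h(9) = 2 * h(8) + 1
h(8) = 2 * h(7) + 1
h(7) = 2 * h(6) + 1
h(6) = 2 * h(5) + 1
h(5) = 2 * h(4) + 1
h(4) = 2 * h(3) + 1
h(3) = 2 * h(2) + 1
h(2) = 2 * h(1) + 1
h(1) = 1  (base case)
h(2) = 2 * 1 + 1 = 3
h(3) = 2 * 3 + 1 = 7
h(4) = 2 * 7 + 1 = 15
h(5) = 2 * 15 + 1 = 31
h(6) = 2 * 31 + 1 = 63
h(7) = 2 * 63 + 1 = 127
h(8) = 2 * 127 + 1 = 255
h(9) = 2 * 255 + 1 = 511
h(10) = 2 * 511 + 1 = 1023
h(11) = 2 * 1023 + 1 = 2047
h(12) = 2 * 2047 + 1 = 4095
h(13) = 2 * 4095 + 1 = 8191
h(14) = 2 * 8191 + 1 = 16383
h(15) = 2 * 16383 + 1 = 32767
h(16) = 2 * 32767 + 1 = 65535
h(17) = 2 * 65535 + 1 = 131071

131071


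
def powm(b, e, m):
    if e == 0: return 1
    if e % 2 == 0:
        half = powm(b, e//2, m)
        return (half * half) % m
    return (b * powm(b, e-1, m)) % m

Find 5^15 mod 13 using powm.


powm(5, 15, 13): e is odd, compute powm(5, 14, 13)
  powm(5, 14, 13): e is even, compute powm(5, 7, 13)
    powm(5, 7, 13): e is odd, compute powm(5, 6, 13)
      powm(5, 6, 13): e is even, compute powm(5, 3, 13)
        powm(5, 3, 13): e is odd, compute powm(5, 2, 13)
          powm(5, 2, 13): e is even, compute powm(5, 1, 13)
          powm(5, 1, 13): e is odd, compute powm(5, 0, 13)
          powm(5, 0, 13) = 1
          (5 * 1) % 13 = 5
          half=5, (5*5) % 13 = 12
        (5 * 12) % 13 = 8
      half=8, (8*8) % 13 = 12
    (5 * 12) % 13 = 8
  half=8, (8*8) % 13 = 12
(5 * 12) % 13 = 8

8


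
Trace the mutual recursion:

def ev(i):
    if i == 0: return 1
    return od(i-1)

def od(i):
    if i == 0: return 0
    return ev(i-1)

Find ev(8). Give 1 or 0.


ev(8) = od(7)
od(7) = ev(6)
ev(6) = od(5)
od(5) = ev(4)
ev(4) = od(3)
od(3) = ev(2)
ev(2) = od(1)
od(1) = ev(0)
ev(0) = 1  (base case)
Result: 1

1


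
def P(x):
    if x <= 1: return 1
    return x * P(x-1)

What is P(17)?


P(17)
= 17 * P(16)
= 17 * 16 * P(15)
= 17 * 16 * 15 * P(14)
= 17 * 16 * 15 * 14 * P(13)
= 17 * 16 * 15 * 14 * 13 * P(12)
= 17 * 16 * 15 * 14 * 13 * 12 * P(11)
= 17 * 16 * 15 * 14 * 13 * 12 * 11 * P(10)
= 17 * 16 * 15 * 14 * 13 * 12 * 11 * 10 * P(9)
= 17 * 16 * 15 * 14 * 13 * 12 * 11 * 10 * 9 * P(8)
= 17 * 16 * 15 * 14 * 13 * 12 * 11 * 10 * 9 * 8 * P(7)
= 17 * 16 * 15 * 14 * 13 * 12 * 11 * 10 * 9 * 8 * 7 * P(6)
= 17 * 16 * 15 * 14 * 13 * 12 * 11 * 10 * 9 * 8 * 7 * 6 * P(5)
= 17 * 16 * 15 * 14 * 13 * 12 * 11 * 10 * 9 * 8 * 7 * 6 * 5 * P(4)
= 17 * 16 * 15 * 14 * 13 * 12 * 11 * 10 * 9 * 8 * 7 * 6 * 5 * 4 * P(3)
= 17 * 16 * 15 * 14 * 13 * 12 * 11 * 10 * 9 * 8 * 7 * 6 * 5 * 4 * 3 * P(2)
= 17 * 16 * 15 * 14 * 13 * 12 * 11 * 10 * 9 * 8 * 7 * 6 * 5 * 4 * 3 * 2 * P(1)
= 17 * 16 * 15 * 14 * 13 * 12 * 11 * 10 * 9 * 8 * 7 * 6 * 5 * 4 * 3 * 2 * 1
= 355687428096000

355687428096000


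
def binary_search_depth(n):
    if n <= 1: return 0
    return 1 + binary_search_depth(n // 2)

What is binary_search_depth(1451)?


1451 / 2 = 725
725 / 2 = 362
362 / 2 = 181
181 / 2 = 90
90 / 2 = 45
45 / 2 = 22
22 / 2 = 11
11 / 2 = 5
5 / 2 = 2
2 / 2 = 1
Reached 1 after 10 halvings

10


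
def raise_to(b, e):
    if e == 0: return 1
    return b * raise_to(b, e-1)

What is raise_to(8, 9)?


raise_to(8, 9)
= 8 * raise_to(8, 8)
= 8 * 8 * raise_to(8, 7)
= 8 * 8 * 8 * raise_to(8, 6)
= 8 * 8 * 8 * 8 * raise_to(8, 5)
= 8 * 8 * 8 * 8 * 8 * raise_to(8, 4)
= 8 * 8 * 8 * 8 * 8 * 8 * raise_to(8, 3)
= 8 * 8 * 8 * 8 * 8 * 8 * 8 * raise_to(8, 2)
= 8 * 8 * 8 * 8 * 8 * 8 * 8 * 8 * raise_to(8, 1)
= 8 * 8 * 8 * 8 * 8 * 8 * 8 * 8 * 8 * raise_to(8, 0)
= 8 * 8 * 8 * 8 * 8 * 8 * 8 * 8 * 8 * 1
= 134217728

134217728


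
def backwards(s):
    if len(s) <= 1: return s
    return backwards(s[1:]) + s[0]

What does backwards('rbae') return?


backwards('rbae') = backwards('bae') + 'r'
backwards('bae') = backwards('ae') + 'b'
backwards('ae') = backwards('e') + 'a'
backwards('e') = 'e'  (base case)
Concatenating: 'e' + 'a' + 'b' + 'r' = 'eabr'

eabr


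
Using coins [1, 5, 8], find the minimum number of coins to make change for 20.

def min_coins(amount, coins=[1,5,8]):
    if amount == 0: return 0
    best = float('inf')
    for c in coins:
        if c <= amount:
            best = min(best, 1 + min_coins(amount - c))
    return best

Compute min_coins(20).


Building up with DP:
min_coins(0) = 0
min_coins(1) = min(1+min_coins(0)=1+0=1) = 1
min_coins(2) = min(1+min_coins(1)=1+1=2) = 2
min_coins(3) = min(1+min_coins(2)=1+2=3) = 3
min_coins(4) = min(1+min_coins(3)=1+3=4) = 4
min_coins(5) = min(1+min_coins(4)=1+4=5, 1+min_coins(0)=1+0=1) = 1
min_coins(6) = min(1+min_coins(5)=1+1=2, 1+min_coins(1)=1+1=2) = 2
min_coins(7) = min(1+min_coins(6)=1+2=3, 1+min_coins(2)=1+2=3) = 3
min_coins(8) = min(1+min_coins(7)=1+3=4, 1+min_coins(3)=1+3=4, 1+min_coins(0)=1+0=1) = 1
min_coins(9) = min(1+min_coins(8)=1+1=2, 1+min_coins(4)=1+4=5, 1+min_coins(1)=1+1=2) = 2
min_coins(10) = min(1+min_coins(9)=1+2=3, 1+min_coins(5)=1+1=2, 1+min_coins(2)=1+2=3) = 2
min_coins(11) = min(1+min_coins(10)=1+2=3, 1+min_coins(6)=1+2=3, 1+min_coins(3)=1+3=4) = 3
min_coins(12) = min(1+min_coins(11)=1+3=4, 1+min_coins(7)=1+3=4, 1+min_coins(4)=1+4=5) = 4
min_coins(13) = min(1+min_coins(12)=1+4=5, 1+min_coins(8)=1+1=2, 1+min_coins(5)=1+1=2) = 2
min_coins(14) = min(1+min_coins(13)=1+2=3, 1+min_coins(9)=1+2=3, 1+min_coins(6)=1+2=3) = 3
min_coins(15) = min(1+min_coins(14)=1+3=4, 1+min_coins(10)=1+2=3, 1+min_coins(7)=1+3=4) = 3
min_coins(16) = min(1+min_coins(15)=1+3=4, 1+min_coins(11)=1+3=4, 1+min_coins(8)=1+1=2) = 2
min_coins(17) = min(1+min_coins(16)=1+2=3, 1+min_coins(12)=1+4=5, 1+min_coins(9)=1+2=3) = 3
min_coins(18) = min(1+min_coins(17)=1+3=4, 1+min_coins(13)=1+2=3, 1+min_coins(10)=1+2=3) = 3
min_coins(19) = min(1+min_coins(18)=1+3=4, 1+min_coins(14)=1+3=4, 1+min_coins(11)=1+3=4) = 4
min_coins(20) = min(1+min_coins(19)=1+4=5, 1+min_coins(15)=1+3=4, 1+min_coins(12)=1+4=5) = 4

4


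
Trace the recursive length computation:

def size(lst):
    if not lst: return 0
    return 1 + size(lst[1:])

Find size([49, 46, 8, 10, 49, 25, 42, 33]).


size([49, 46, 8, 10, 49, 25, 42, 33]) = 1 + size([46, 8, 10, 49, 25, 42, 33])
size([46, 8, 10, 49, 25, 42, 33]) = 1 + size([8, 10, 49, 25, 42, 33])
size([8, 10, 49, 25, 42, 33]) = 1 + size([10, 49, 25, 42, 33])
size([10, 49, 25, 42, 33]) = 1 + size([49, 25, 42, 33])
size([49, 25, 42, 33]) = 1 + size([25, 42, 33])
size([25, 42, 33]) = 1 + size([42, 33])
size([42, 33]) = 1 + size([33])
size([33]) = 1 + size([])
size([]) = 0  (base case)
Unwinding: 1 + 1 + 1 + 1 + 1 + 1 + 1 + 1 + 0 = 8

8


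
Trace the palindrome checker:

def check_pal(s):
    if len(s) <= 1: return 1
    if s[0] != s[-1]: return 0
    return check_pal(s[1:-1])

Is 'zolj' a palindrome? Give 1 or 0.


check_pal('zolj'): s[0]='z' != s[-1]='j' -> return 0
Result: 0 (not a palindrome)

0


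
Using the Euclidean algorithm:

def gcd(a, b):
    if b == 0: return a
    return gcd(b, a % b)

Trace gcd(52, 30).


gcd(52, 30) = gcd(30, 22)
gcd(30, 22) = gcd(22, 8)
gcd(22, 8) = gcd(8, 6)
gcd(8, 6) = gcd(6, 2)
gcd(6, 2) = gcd(2, 0)
gcd(2, 0) = 2  (base case)

2


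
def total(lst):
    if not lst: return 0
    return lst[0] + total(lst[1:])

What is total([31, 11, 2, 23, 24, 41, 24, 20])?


total([31, 11, 2, 23, 24, 41, 24, 20]) = 31 + total([11, 2, 23, 24, 41, 24, 20])
total([11, 2, 23, 24, 41, 24, 20]) = 11 + total([2, 23, 24, 41, 24, 20])
total([2, 23, 24, 41, 24, 20]) = 2 + total([23, 24, 41, 24, 20])
total([23, 24, 41, 24, 20]) = 23 + total([24, 41, 24, 20])
total([24, 41, 24, 20]) = 24 + total([41, 24, 20])
total([41, 24, 20]) = 41 + total([24, 20])
total([24, 20]) = 24 + total([20])
total([20]) = 20 + total([])
total([]) = 0  (base case)
Total: 31 + 11 + 2 + 23 + 24 + 41 + 24 + 20 + 0 = 176

176


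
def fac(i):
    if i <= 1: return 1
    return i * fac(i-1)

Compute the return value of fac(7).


fac(7)
= 7 * fac(6)
= 7 * 6 * fac(5)
= 7 * 6 * 5 * fac(4)
= 7 * 6 * 5 * 4 * fac(3)
= 7 * 6 * 5 * 4 * 3 * fac(2)
= 7 * 6 * 5 * 4 * 3 * 2 * fac(1)
= 7 * 6 * 5 * 4 * 3 * 2 * 1
= 5040

5040


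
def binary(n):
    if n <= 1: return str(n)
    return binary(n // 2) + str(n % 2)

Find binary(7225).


binary(7225) = binary(3612) + '1'
binary(3612) = binary(1806) + '0'
binary(1806) = binary(903) + '0'
binary(903) = binary(451) + '1'
binary(451) = binary(225) + '1'
binary(225) = binary(112) + '1'
binary(112) = binary(56) + '0'
binary(56) = binary(28) + '0'
binary(28) = binary(14) + '0'
binary(14) = binary(7) + '0'
binary(7) = binary(3) + '1'
binary(3) = binary(1) + '1'
binary(1) = '1'  (base case)
Concatenating: '1' + '1' + '1' + '0' + '0' + '0' + '0' + '1' + '1' + '1' + '0' + '0' + '1' = '1110000111001'

1110000111001


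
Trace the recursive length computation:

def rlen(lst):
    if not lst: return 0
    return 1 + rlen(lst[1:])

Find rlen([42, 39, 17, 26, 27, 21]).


rlen([42, 39, 17, 26, 27, 21]) = 1 + rlen([39, 17, 26, 27, 21])
rlen([39, 17, 26, 27, 21]) = 1 + rlen([17, 26, 27, 21])
rlen([17, 26, 27, 21]) = 1 + rlen([26, 27, 21])
rlen([26, 27, 21]) = 1 + rlen([27, 21])
rlen([27, 21]) = 1 + rlen([21])
rlen([21]) = 1 + rlen([])
rlen([]) = 0  (base case)
Unwinding: 1 + 1 + 1 + 1 + 1 + 1 + 0 = 6

6


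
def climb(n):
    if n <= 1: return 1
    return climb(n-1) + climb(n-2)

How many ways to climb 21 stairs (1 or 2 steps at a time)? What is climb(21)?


Building up from base cases:
climb(0) = 1
climb(1) = 1
climb(2) = climb(1) + climb(0) = 1 + 1 = 2
climb(3) = climb(2) + climb(1) = 2 + 1 = 3
climb(4) = climb(3) + climb(2) = 3 + 2 = 5
climb(5) = climb(4) + climb(3) = 5 + 3 = 8
climb(6) = climb(5) + climb(4) = 8 + 5 = 13
climb(7) = climb(6) + climb(5) = 13 + 8 = 21
climb(8) = climb(7) + climb(6) = 21 + 13 = 34
climb(9) = climb(8) + climb(7) = 34 + 21 = 55
climb(10) = climb(9) + climb(8) = 55 + 34 = 89
climb(11) = climb(10) + climb(9) = 89 + 55 = 144
climb(12) = climb(11) + climb(10) = 144 + 89 = 233
climb(13) = climb(12) + climb(11) = 233 + 144 = 377
climb(14) = climb(13) + climb(12) = 377 + 233 = 610
climb(15) = climb(14) + climb(13) = 610 + 377 = 987
climb(16) = climb(15) + climb(14) = 987 + 610 = 1597
climb(17) = climb(16) + climb(15) = 1597 + 987 = 2584
climb(18) = climb(17) + climb(16) = 2584 + 1597 = 4181
climb(19) = climb(18) + climb(17) = 4181 + 2584 = 6765
climb(20) = climb(19) + climb(18) = 6765 + 4181 = 10946
climb(21) = climb(20) + climb(19) = 10946 + 6765 = 17711

17711


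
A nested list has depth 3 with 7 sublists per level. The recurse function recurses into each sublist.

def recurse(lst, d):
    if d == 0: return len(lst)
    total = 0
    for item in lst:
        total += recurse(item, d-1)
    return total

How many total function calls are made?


At depth 0 (root): 1 call
At depth 1: each of 1 parents calls recurse on 7 children = 7 calls
At depth 2: each of 7 parents calls recurse on 7 children = 49 calls
At depth 3: each of 49 parents calls recurse on 7 children = 343 calls
Total: 1 + 7 + 49 + 343 = 400

400


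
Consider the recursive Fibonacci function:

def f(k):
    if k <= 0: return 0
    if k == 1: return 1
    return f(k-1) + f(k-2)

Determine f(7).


Computing f(7) bottom-up:
f(0) = 0
f(1) = 1
f(2) = f(1) + f(0) = 1 + 0 = 1
f(3) = f(2) + f(1) = 1 + 1 = 2
f(4) = f(3) + f(2) = 2 + 1 = 3
f(5) = f(4) + f(3) = 3 + 2 = 5
f(6) = f(5) + f(4) = 5 + 3 = 8
f(7) = f(6) + f(5) = 8 + 5 = 13

13


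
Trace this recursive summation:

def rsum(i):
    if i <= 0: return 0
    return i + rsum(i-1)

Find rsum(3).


rsum(3)
= 3 + 2 + 1 + rsum(0)
= 3 + 2 + 1 + 0
= 6

6


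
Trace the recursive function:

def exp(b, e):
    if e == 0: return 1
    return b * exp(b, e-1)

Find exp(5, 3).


exp(5, 3)
= 5 * exp(5, 2)
= 5 * 5 * exp(5, 1)
= 5 * 5 * 5 * exp(5, 0)
= 5 * 5 * 5 * 1
= 125

125


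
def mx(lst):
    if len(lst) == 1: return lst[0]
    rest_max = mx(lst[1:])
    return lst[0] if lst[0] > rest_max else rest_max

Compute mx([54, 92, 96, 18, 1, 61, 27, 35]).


mx([54, 92, 96, 18, 1, 61, 27, 35]): compare 54 with mx([92, 96, 18, 1, 61, 27, 35])
mx([92, 96, 18, 1, 61, 27, 35]): compare 92 with mx([96, 18, 1, 61, 27, 35])
mx([96, 18, 1, 61, 27, 35]): compare 96 with mx([18, 1, 61, 27, 35])
mx([18, 1, 61, 27, 35]): compare 18 with mx([1, 61, 27, 35])
mx([1, 61, 27, 35]): compare 1 with mx([61, 27, 35])
mx([61, 27, 35]): compare 61 with mx([27, 35])
mx([27, 35]): compare 27 with mx([35])
mx([35]) = 35  (base case)
Compare 27 with 35 -> 35
Compare 61 with 35 -> 61
Compare 1 with 61 -> 61
Compare 18 with 61 -> 61
Compare 96 with 61 -> 96
Compare 92 with 96 -> 96
Compare 54 with 96 -> 96

96


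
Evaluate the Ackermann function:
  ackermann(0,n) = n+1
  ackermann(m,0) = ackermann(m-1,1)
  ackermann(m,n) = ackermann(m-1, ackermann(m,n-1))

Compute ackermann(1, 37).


ackermann(1, 37) = ackermann(0, ackermann(1, 36))
  ackermann(1, 36) = ackermann(0, ackermann(1, 35))
    ackermann(1, 35) = ackermann(0, ackermann(1, 34))
      ackermann(1, 34) = ackermann(0, ackermann(1, 33))
        ackermann(1, 33) = ackermann(0, ackermann(1, 32))
          ackermann(1, 32) = ackermann(0, ackermann(1, 31))
          ackermann(1, 31) = ackermann(0, ackermann(1, 30))
          ackermann(1, 30) = ackermann(0, ackermann(1, 29))
          ackermann(1, 29) = ackermann(0, ackermann(1, 28))
          ackermann(1, 28) = ackermann(0, ackermann(1, 27))
          ackermann(1, 27) = ackermann(0, ackermann(1, 26))
          ackermann(1, 26) = ackermann(0, ackermann(1, 25))
          ackermann(1, 25) = ackermann(0, ackermann(1, 24))
          ackermann(1, 24) = ackermann(0, ackermann(1, 23))
          ackermann(1, 23) = ackermann(0, ackermann(1, 22))
          ackermann(1, 22) = ackermann(0, ackermann(1, 21))
          ackermann(1, 21) = ackermann(0, ackermann(1, 20))
          ackermann(1, 20) = ackermann(0, ackermann(1, 19))
          ackermann(1, 19) = ackermann(0, ackermann(1, 18))
          ackermann(1, 18) = ackermann(0, ackermann(1, 17))
          ackermann(1, 17) = ackermann(0, ackermann(1, 16))
          ackermann(1, 16) = ackermann(0, ackermann(1, 15))
          ackermann(1, 15) = ackermann(0, ackermann(1, 14))
          ackermann(1, 14) = ackermann(0, ackermann(1, 13))
          ackermann(1, 13) = ackermann(0, ackermann(1, 12))
... (trace truncated)
Result: ackermann(1, 37) = 39

39


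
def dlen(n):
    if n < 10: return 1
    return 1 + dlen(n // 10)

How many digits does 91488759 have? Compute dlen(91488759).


dlen(91488759) = 1 + dlen(9148875)
dlen(9148875) = 1 + dlen(914887)
dlen(914887) = 1 + dlen(91488)
dlen(91488) = 1 + dlen(9148)
dlen(9148) = 1 + dlen(914)
dlen(914) = 1 + dlen(91)
dlen(91) = 1 + dlen(9)
dlen(9) = 1  (base case: 9 < 10)
Unwinding: 1 + 1 + 1 + 1 + 1 + 1 + 1 + 1 = 8

8


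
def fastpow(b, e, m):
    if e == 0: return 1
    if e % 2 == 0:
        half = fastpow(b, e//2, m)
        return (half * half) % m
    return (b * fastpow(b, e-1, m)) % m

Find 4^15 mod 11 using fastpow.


fastpow(4, 15, 11): e is odd, compute fastpow(4, 14, 11)
  fastpow(4, 14, 11): e is even, compute fastpow(4, 7, 11)
    fastpow(4, 7, 11): e is odd, compute fastpow(4, 6, 11)
      fastpow(4, 6, 11): e is even, compute fastpow(4, 3, 11)
        fastpow(4, 3, 11): e is odd, compute fastpow(4, 2, 11)
          fastpow(4, 2, 11): e is even, compute fastpow(4, 1, 11)
          fastpow(4, 1, 11): e is odd, compute fastpow(4, 0, 11)
          fastpow(4, 0, 11) = 1
          (4 * 1) % 11 = 4
          half=4, (4*4) % 11 = 5
        (4 * 5) % 11 = 9
      half=9, (9*9) % 11 = 4
    (4 * 4) % 11 = 5
  half=5, (5*5) % 11 = 3
(4 * 3) % 11 = 1

1


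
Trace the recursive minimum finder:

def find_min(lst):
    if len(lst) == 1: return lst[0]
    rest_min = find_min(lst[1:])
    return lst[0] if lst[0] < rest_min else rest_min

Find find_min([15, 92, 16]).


find_min([15, 92, 16]): compare 15 with find_min([92, 16])
find_min([92, 16]): compare 92 with find_min([16])
find_min([16]) = 16  (base case)
Compare 92 with 16 -> 16
Compare 15 with 16 -> 15

15


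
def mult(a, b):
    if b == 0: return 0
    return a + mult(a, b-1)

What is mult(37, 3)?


mult(37, 3) = 37 + mult(37, 2)
mult(37, 2) = 37 + mult(37, 1)
mult(37, 1) = 37 + mult(37, 0)
mult(37, 0) = 0  (base case)
Total: 37 + 37 + 37 + 0 = 111

111


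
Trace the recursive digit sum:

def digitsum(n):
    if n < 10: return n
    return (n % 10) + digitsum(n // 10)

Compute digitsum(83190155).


digitsum(83190155) = 5 + digitsum(8319015)
digitsum(8319015) = 5 + digitsum(831901)
digitsum(831901) = 1 + digitsum(83190)
digitsum(83190) = 0 + digitsum(8319)
digitsum(8319) = 9 + digitsum(831)
digitsum(831) = 1 + digitsum(83)
digitsum(83) = 3 + digitsum(8)
digitsum(8) = 8  (base case)
Total: 5 + 5 + 1 + 0 + 9 + 1 + 3 + 8 = 32

32


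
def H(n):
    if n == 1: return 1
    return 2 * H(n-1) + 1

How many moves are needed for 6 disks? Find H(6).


H(6) = 2 * H(5) + 1
H(5) = 2 * H(4) + 1
H(4) = 2 * H(3) + 1
H(3) = 2 * H(2) + 1
H(2) = 2 * H(1) + 1
H(1) = 1  (base case)
H(2) = 2 * 1 + 1 = 3
H(3) = 2 * 3 + 1 = 7
H(4) = 2 * 7 + 1 = 15
H(5) = 2 * 15 + 1 = 31
H(6) = 2 * 31 + 1 = 63

63


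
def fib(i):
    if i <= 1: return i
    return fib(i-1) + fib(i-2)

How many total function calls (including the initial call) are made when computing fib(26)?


Let C(n) = total calls for fib(n)
C(0) = 1, C(1) = 1
C(2) = 1 + C(1) + C(0) = 1 + 1 + 1 = 3
C(3) = 1 + C(2) + C(1) = 1 + 3 + 1 = 5
C(4) = 1 + C(3) + C(2) = 1 + 5 + 3 = 9
C(5) = 1 + C(4) + C(3) = 1 + 9 + 5 = 15
C(6) = 1 + C(5) + C(4) = 1 + 15 + 9 = 25
C(7) = 1 + C(6) + C(5) = 1 + 25 + 15 = 41
C(8) = 1 + C(7) + C(6) = 1 + 41 + 25 = 67
C(9) = 1 + C(8) + C(7) = 1 + 67 + 41 = 109
C(10) = 1 + C(9) + C(8) = 1 + 109 + 67 = 177
C(11) = 1 + C(10) + C(9) = 1 + 177 + 109 = 287
C(12) = 1 + C(11) + C(10) = 1 + 287 + 177 = 465
C(13) = 1 + C(12) + C(11) = 1 + 465 + 287 = 753
C(14) = 1 + C(13) + C(12) = 1 + 753 + 465 = 1219
C(15) = 1 + C(14) + C(13) = 1 + 1219 + 753 = 1973
C(16) = 1 + C(15) + C(14) = 1 + 1973 + 1219 = 3193
C(17) = 1 + C(16) + C(15) = 1 + 3193 + 1973 = 5167
C(18) = 1 + C(17) + C(16) = 1 + 5167 + 3193 = 8361
C(19) = 1 + C(18) + C(17) = 1 + 8361 + 5167 = 13529
C(20) = 1 + C(19) + C(18) = 1 + 13529 + 8361 = 21891
C(21) = 1 + C(20) + C(19) = 1 + 21891 + 13529 = 35421
C(22) = 1 + C(21) + C(20) = 1 + 35421 + 21891 = 57313
C(23) = 1 + C(22) + C(21) = 1 + 57313 + 35421 = 92735
C(24) = 1 + C(23) + C(22) = 1 + 92735 + 57313 = 150049
C(25) = 1 + C(24) + C(23) = 1 + 150049 + 92735 = 242785
C(26) = 1 + C(25) + C(24) = 1 + 242785 + 150049 = 392835

392835


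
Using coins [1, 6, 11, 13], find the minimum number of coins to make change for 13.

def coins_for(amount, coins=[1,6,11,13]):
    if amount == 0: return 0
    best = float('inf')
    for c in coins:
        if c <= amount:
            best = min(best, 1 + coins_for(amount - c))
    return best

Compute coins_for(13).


Building up with DP:
coins_for(0) = 0
coins_for(1) = min(1+coins_for(0)=1+0=1) = 1
coins_for(2) = min(1+coins_for(1)=1+1=2) = 2
coins_for(3) = min(1+coins_for(2)=1+2=3) = 3
coins_for(4) = min(1+coins_for(3)=1+3=4) = 4
coins_for(5) = min(1+coins_for(4)=1+4=5) = 5
coins_for(6) = min(1+coins_for(5)=1+5=6, 1+coins_for(0)=1+0=1) = 1
coins_for(7) = min(1+coins_for(6)=1+1=2, 1+coins_for(1)=1+1=2) = 2
coins_for(8) = min(1+coins_for(7)=1+2=3, 1+coins_for(2)=1+2=3) = 3
coins_for(9) = min(1+coins_for(8)=1+3=4, 1+coins_for(3)=1+3=4) = 4
coins_for(10) = min(1+coins_for(9)=1+4=5, 1+coins_for(4)=1+4=5) = 5
coins_for(11) = min(1+coins_for(10)=1+5=6, 1+coins_for(5)=1+5=6, 1+coins_for(0)=1+0=1) = 1
coins_for(12) = min(1+coins_for(11)=1+1=2, 1+coins_for(6)=1+1=2, 1+coins_for(1)=1+1=2) = 2
coins_for(13) = min(1+coins_for(12)=1+2=3, 1+coins_for(7)=1+2=3, 1+coins_for(2)=1+2=3, 1+coins_for(0)=1+0=1) = 1

1


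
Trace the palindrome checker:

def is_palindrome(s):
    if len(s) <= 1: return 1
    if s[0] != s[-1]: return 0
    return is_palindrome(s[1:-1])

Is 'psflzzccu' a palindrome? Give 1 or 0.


is_palindrome('psflzzccu'): s[0]='p' != s[-1]='u' -> return 0
Result: 0 (not a palindrome)

0


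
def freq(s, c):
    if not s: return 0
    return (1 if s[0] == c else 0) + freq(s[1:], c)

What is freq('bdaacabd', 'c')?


s[0]='b' != 'c' -> 0
s[0]='d' != 'c' -> 0
s[0]='a' != 'c' -> 0
s[0]='a' != 'c' -> 0
s[0]='c' == 'c' -> 1
s[0]='a' != 'c' -> 0
s[0]='b' != 'c' -> 0
s[0]='d' != 'c' -> 0
Sum: 0 + 0 + 0 + 0 + 1 + 0 + 0 + 0 = 1

1


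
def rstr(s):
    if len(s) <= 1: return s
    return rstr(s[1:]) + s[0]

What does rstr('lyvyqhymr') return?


rstr('lyvyqhymr') = rstr('yvyqhymr') + 'l'
rstr('yvyqhymr') = rstr('vyqhymr') + 'y'
rstr('vyqhymr') = rstr('yqhymr') + 'v'
rstr('yqhymr') = rstr('qhymr') + 'y'
rstr('qhymr') = rstr('hymr') + 'q'
rstr('hymr') = rstr('ymr') + 'h'
rstr('ymr') = rstr('mr') + 'y'
rstr('mr') = rstr('r') + 'm'
rstr('r') = 'r'  (base case)
Concatenating: 'r' + 'm' + 'y' + 'h' + 'q' + 'y' + 'v' + 'y' + 'l' = 'rmyhqyvyl'

rmyhqyvyl


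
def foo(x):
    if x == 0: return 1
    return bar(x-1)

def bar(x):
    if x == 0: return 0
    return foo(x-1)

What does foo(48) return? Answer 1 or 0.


foo(48) = bar(47)
bar(47) = foo(46)
foo(46) = bar(45)
bar(45) = foo(44)
foo(44) = bar(43)
bar(43) = foo(42)
foo(42) = bar(41)
bar(41) = foo(40)
foo(40) = bar(39)
bar(39) = foo(38)
foo(38) = bar(37)
bar(37) = foo(36)
foo(36) = bar(35)
bar(35) = foo(34)
foo(34) = bar(33)
bar(33) = foo(32)
foo(32) = bar(31)
bar(31) = foo(30)
foo(30) = bar(29)
bar(29) = foo(28)
foo(28) = bar(27)
bar(27) = foo(26)
foo(26) = bar(25)
bar(25) = foo(24)
foo(24) = bar(23)
bar(23) = foo(22)
foo(22) = bar(21)
bar(21) = foo(20)
foo(20) = bar(19)
bar(19) = foo(18)
foo(18) = bar(17)
bar(17) = foo(16)
foo(16) = bar(15)
bar(15) = foo(14)
foo(14) = bar(13)
bar(13) = foo(12)
foo(12) = bar(11)
bar(11) = foo(10)
foo(10) = bar(9)
bar(9) = foo(8)
foo(8) = bar(7)
bar(7) = foo(6)
foo(6) = bar(5)
bar(5) = foo(4)
foo(4) = bar(3)
bar(3) = foo(2)
foo(2) = bar(1)
bar(1) = foo(0)
foo(0) = 1  (base case)
Result: 1

1


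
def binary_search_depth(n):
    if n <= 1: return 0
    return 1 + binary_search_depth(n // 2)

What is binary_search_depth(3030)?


3030 / 2 = 1515
1515 / 2 = 757
757 / 2 = 378
378 / 2 = 189
189 / 2 = 94
94 / 2 = 47
47 / 2 = 23
23 / 2 = 11
11 / 2 = 5
5 / 2 = 2
2 / 2 = 1
Reached 1 after 11 halvings

11


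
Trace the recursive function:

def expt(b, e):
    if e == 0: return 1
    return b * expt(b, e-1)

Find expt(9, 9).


expt(9, 9)
= 9 * expt(9, 8)
= 9 * 9 * expt(9, 7)
= 9 * 9 * 9 * expt(9, 6)
= 9 * 9 * 9 * 9 * expt(9, 5)
= 9 * 9 * 9 * 9 * 9 * expt(9, 4)
= 9 * 9 * 9 * 9 * 9 * 9 * expt(9, 3)
= 9 * 9 * 9 * 9 * 9 * 9 * 9 * expt(9, 2)
= 9 * 9 * 9 * 9 * 9 * 9 * 9 * 9 * expt(9, 1)
= 9 * 9 * 9 * 9 * 9 * 9 * 9 * 9 * 9 * expt(9, 0)
= 9 * 9 * 9 * 9 * 9 * 9 * 9 * 9 * 9 * 1
= 387420489

387420489


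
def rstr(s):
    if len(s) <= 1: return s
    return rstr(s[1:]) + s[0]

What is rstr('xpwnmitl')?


rstr('xpwnmitl') = rstr('pwnmitl') + 'x'
rstr('pwnmitl') = rstr('wnmitl') + 'p'
rstr('wnmitl') = rstr('nmitl') + 'w'
rstr('nmitl') = rstr('mitl') + 'n'
rstr('mitl') = rstr('itl') + 'm'
rstr('itl') = rstr('tl') + 'i'
rstr('tl') = rstr('l') + 't'
rstr('l') = 'l'  (base case)
Concatenating: 'l' + 't' + 'i' + 'm' + 'n' + 'w' + 'p' + 'x' = 'ltimnwpx'

ltimnwpx


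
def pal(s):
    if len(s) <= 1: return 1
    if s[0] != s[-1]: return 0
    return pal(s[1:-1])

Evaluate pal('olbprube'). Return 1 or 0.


pal('olbprube'): s[0]='o' != s[-1]='e' -> return 0
Result: 0 (not a palindrome)

0


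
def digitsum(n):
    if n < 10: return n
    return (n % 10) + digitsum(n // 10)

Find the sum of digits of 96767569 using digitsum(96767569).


digitsum(96767569) = 9 + digitsum(9676756)
digitsum(9676756) = 6 + digitsum(967675)
digitsum(967675) = 5 + digitsum(96767)
digitsum(96767) = 7 + digitsum(9676)
digitsum(9676) = 6 + digitsum(967)
digitsum(967) = 7 + digitsum(96)
digitsum(96) = 6 + digitsum(9)
digitsum(9) = 9  (base case)
Total: 9 + 6 + 5 + 7 + 6 + 7 + 6 + 9 = 55

55


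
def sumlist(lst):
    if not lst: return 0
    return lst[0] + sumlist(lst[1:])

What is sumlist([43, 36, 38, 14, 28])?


sumlist([43, 36, 38, 14, 28]) = 43 + sumlist([36, 38, 14, 28])
sumlist([36, 38, 14, 28]) = 36 + sumlist([38, 14, 28])
sumlist([38, 14, 28]) = 38 + sumlist([14, 28])
sumlist([14, 28]) = 14 + sumlist([28])
sumlist([28]) = 28 + sumlist([])
sumlist([]) = 0  (base case)
Total: 43 + 36 + 38 + 14 + 28 + 0 = 159

159


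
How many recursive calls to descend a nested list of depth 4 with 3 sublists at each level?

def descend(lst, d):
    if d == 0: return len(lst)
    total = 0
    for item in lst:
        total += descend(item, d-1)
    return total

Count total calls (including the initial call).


At depth 0 (root): 1 call
At depth 1: each of 1 parents calls descend on 3 children = 3 calls
At depth 2: each of 3 parents calls descend on 3 children = 9 calls
At depth 3: each of 9 parents calls descend on 3 children = 27 calls
At depth 4: each of 27 parents calls descend on 3 children = 81 calls
Total: 1 + 3 + 9 + 27 + 81 = 121

121


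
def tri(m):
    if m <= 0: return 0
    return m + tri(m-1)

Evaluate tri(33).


tri(33)
= 33 + 32 + 31 + 30 + 29 + 28 + 27 + 26 + 25 + 24 + 23 + 22 + 21 + 20 + 19 + 18 + 17 + 16 + 15 + 14 + 13 + 12 + 11 + 10 + 9 + 8 + 7 + 6 + 5 + 4 + 3 + 2 + 1 + tri(0)
= 33 + 32 + 31 + 30 + 29 + 28 + 27 + 26 + 25 + 24 + 23 + 22 + 21 + 20 + 19 + 18 + 17 + 16 + 15 + 14 + 13 + 12 + 11 + 10 + 9 + 8 + 7 + 6 + 5 + 4 + 3 + 2 + 1 + 0
= 561

561


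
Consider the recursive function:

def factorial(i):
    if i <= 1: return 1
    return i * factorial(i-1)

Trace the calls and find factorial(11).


factorial(11)
= 11 * factorial(10)
= 11 * 10 * factorial(9)
= 11 * 10 * 9 * factorial(8)
= 11 * 10 * 9 * 8 * factorial(7)
= 11 * 10 * 9 * 8 * 7 * factorial(6)
= 11 * 10 * 9 * 8 * 7 * 6 * factorial(5)
= 11 * 10 * 9 * 8 * 7 * 6 * 5 * factorial(4)
= 11 * 10 * 9 * 8 * 7 * 6 * 5 * 4 * factorial(3)
= 11 * 10 * 9 * 8 * 7 * 6 * 5 * 4 * 3 * factorial(2)
= 11 * 10 * 9 * 8 * 7 * 6 * 5 * 4 * 3 * 2 * factorial(1)
= 11 * 10 * 9 * 8 * 7 * 6 * 5 * 4 * 3 * 2 * 1
= 39916800

39916800


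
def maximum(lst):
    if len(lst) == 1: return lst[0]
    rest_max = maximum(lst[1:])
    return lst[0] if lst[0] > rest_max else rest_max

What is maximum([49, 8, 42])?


maximum([49, 8, 42]): compare 49 with maximum([8, 42])
maximum([8, 42]): compare 8 with maximum([42])
maximum([42]) = 42  (base case)
Compare 8 with 42 -> 42
Compare 49 with 42 -> 49

49


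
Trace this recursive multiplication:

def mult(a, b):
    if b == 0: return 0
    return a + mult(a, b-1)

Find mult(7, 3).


mult(7, 3) = 7 + mult(7, 2)
mult(7, 2) = 7 + mult(7, 1)
mult(7, 1) = 7 + mult(7, 0)
mult(7, 0) = 0  (base case)
Total: 7 + 7 + 7 + 0 = 21

21


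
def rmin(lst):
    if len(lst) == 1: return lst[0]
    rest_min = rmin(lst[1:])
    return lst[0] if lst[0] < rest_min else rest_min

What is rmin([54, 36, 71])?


rmin([54, 36, 71]): compare 54 with rmin([36, 71])
rmin([36, 71]): compare 36 with rmin([71])
rmin([71]) = 71  (base case)
Compare 36 with 71 -> 36
Compare 54 with 36 -> 36

36


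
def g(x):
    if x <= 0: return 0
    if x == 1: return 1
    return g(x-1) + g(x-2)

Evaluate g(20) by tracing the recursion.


Computing g(20) bottom-up:
g(0) = 0
g(1) = 1
g(2) = g(1) + g(0) = 1 + 0 = 1
g(3) = g(2) + g(1) = 1 + 1 = 2
g(4) = g(3) + g(2) = 2 + 1 = 3
g(5) = g(4) + g(3) = 3 + 2 = 5
g(6) = g(5) + g(4) = 5 + 3 = 8
g(7) = g(6) + g(5) = 8 + 5 = 13
g(8) = g(7) + g(6) = 13 + 8 = 21
g(9) = g(8) + g(7) = 21 + 13 = 34
g(10) = g(9) + g(8) = 34 + 21 = 55
g(11) = g(10) + g(9) = 55 + 34 = 89
g(12) = g(11) + g(10) = 89 + 55 = 144
g(13) = g(12) + g(11) = 144 + 89 = 233
g(14) = g(13) + g(12) = 233 + 144 = 377
g(15) = g(14) + g(13) = 377 + 233 = 610
g(16) = g(15) + g(14) = 610 + 377 = 987
g(17) = g(16) + g(15) = 987 + 610 = 1597
g(18) = g(17) + g(16) = 1597 + 987 = 2584
g(19) = g(18) + g(17) = 2584 + 1597 = 4181
g(20) = g(19) + g(18) = 4181 + 2584 = 6765

6765


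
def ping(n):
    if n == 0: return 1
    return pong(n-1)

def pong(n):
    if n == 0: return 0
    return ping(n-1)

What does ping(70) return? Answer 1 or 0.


ping(70) = pong(69)
pong(69) = ping(68)
ping(68) = pong(67)
pong(67) = ping(66)
ping(66) = pong(65)
pong(65) = ping(64)
ping(64) = pong(63)
pong(63) = ping(62)
ping(62) = pong(61)
pong(61) = ping(60)
ping(60) = pong(59)
pong(59) = ping(58)
ping(58) = pong(57)
pong(57) = ping(56)
ping(56) = pong(55)
pong(55) = ping(54)
ping(54) = pong(53)
pong(53) = ping(52)
ping(52) = pong(51)
pong(51) = ping(50)
ping(50) = pong(49)
pong(49) = ping(48)
ping(48) = pong(47)
pong(47) = ping(46)
ping(46) = pong(45)
pong(45) = ping(44)
ping(44) = pong(43)
pong(43) = ping(42)
ping(42) = pong(41)
pong(41) = ping(40)
ping(40) = pong(39)
pong(39) = ping(38)
ping(38) = pong(37)
pong(37) = ping(36)
ping(36) = pong(35)
pong(35) = ping(34)
ping(34) = pong(33)
pong(33) = ping(32)
ping(32) = pong(31)
pong(31) = ping(30)
ping(30) = pong(29)
pong(29) = ping(28)
ping(28) = pong(27)
pong(27) = ping(26)
ping(26) = pong(25)
pong(25) = ping(24)
ping(24) = pong(23)
pong(23) = ping(22)
ping(22) = pong(21)
pong(21) = ping(20)
ping(20) = pong(19)
pong(19) = ping(18)
ping(18) = pong(17)
pong(17) = ping(16)
ping(16) = pong(15)
pong(15) = ping(14)
ping(14) = pong(13)
pong(13) = ping(12)
ping(12) = pong(11)
pong(11) = ping(10)
ping(10) = pong(9)
pong(9) = ping(8)
ping(8) = pong(7)
pong(7) = ping(6)
ping(6) = pong(5)
pong(5) = ping(4)
ping(4) = pong(3)
pong(3) = ping(2)
ping(2) = pong(1)
pong(1) = ping(0)
ping(0) = 1  (base case)
Result: 1

1


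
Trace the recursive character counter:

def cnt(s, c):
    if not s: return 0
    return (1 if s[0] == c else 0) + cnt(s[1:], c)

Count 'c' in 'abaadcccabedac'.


s[0]='a' != 'c' -> 0
s[0]='b' != 'c' -> 0
s[0]='a' != 'c' -> 0
s[0]='a' != 'c' -> 0
s[0]='d' != 'c' -> 0
s[0]='c' == 'c' -> 1
s[0]='c' == 'c' -> 1
s[0]='c' == 'c' -> 1
s[0]='a' != 'c' -> 0
s[0]='b' != 'c' -> 0
s[0]='e' != 'c' -> 0
s[0]='d' != 'c' -> 0
s[0]='a' != 'c' -> 0
s[0]='c' == 'c' -> 1
Sum: 0 + 0 + 0 + 0 + 0 + 1 + 1 + 1 + 0 + 0 + 0 + 0 + 0 + 1 = 4

4


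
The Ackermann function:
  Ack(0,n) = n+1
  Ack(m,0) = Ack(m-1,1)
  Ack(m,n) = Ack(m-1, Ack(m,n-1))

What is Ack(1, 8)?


Ack(1, 8) = Ack(0, Ack(1, 7))
  Ack(1, 7) = Ack(0, Ack(1, 6))
    Ack(1, 6) = Ack(0, Ack(1, 5))
      Ack(1, 5) = Ack(0, Ack(1, 4))
        Ack(1, 4) = Ack(0, Ack(1, 3))
          Ack(1, 3) = Ack(0, Ack(1, 2))
          Ack(1, 2) = Ack(0, Ack(1, 1))
          Ack(1, 1) = Ack(0, Ack(1, 0))
          Ack(1, 0) = Ack(0, 1)
          Ack(0, 1) = 2
            = Ack(0, 2)
          Ack(0, 2) = 3
            = Ack(0, 3)
          Ack(0, 3) = 4
            = Ack(0, 4)
          Ack(0, 4) = 5
          = Ack(0, 5)
          Ack(0, 5) = 6
        = Ack(0, 6)
        Ack(0, 6) = 7
      = Ack(0, 7)
      Ack(0, 7) = 8
    = Ack(0, 8)
    Ack(0, 8) = 9
  = Ack(0, 9)
... (trace truncated)
Result: Ack(1, 8) = 10

10


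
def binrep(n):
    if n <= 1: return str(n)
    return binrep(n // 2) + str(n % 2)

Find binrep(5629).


binrep(5629) = binrep(2814) + '1'
binrep(2814) = binrep(1407) + '0'
binrep(1407) = binrep(703) + '1'
binrep(703) = binrep(351) + '1'
binrep(351) = binrep(175) + '1'
binrep(175) = binrep(87) + '1'
binrep(87) = binrep(43) + '1'
binrep(43) = binrep(21) + '1'
binrep(21) = binrep(10) + '1'
binrep(10) = binrep(5) + '0'
binrep(5) = binrep(2) + '1'
binrep(2) = binrep(1) + '0'
binrep(1) = '1'  (base case)
Concatenating: '1' + '0' + '1' + '0' + '1' + '1' + '1' + '1' + '1' + '1' + '1' + '0' + '1' = '1010111111101'

1010111111101


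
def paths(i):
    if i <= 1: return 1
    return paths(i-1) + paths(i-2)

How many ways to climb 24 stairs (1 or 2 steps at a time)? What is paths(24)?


Building up from base cases:
paths(0) = 1
paths(1) = 1
paths(2) = paths(1) + paths(0) = 1 + 1 = 2
paths(3) = paths(2) + paths(1) = 2 + 1 = 3
paths(4) = paths(3) + paths(2) = 3 + 2 = 5
paths(5) = paths(4) + paths(3) = 5 + 3 = 8
paths(6) = paths(5) + paths(4) = 8 + 5 = 13
paths(7) = paths(6) + paths(5) = 13 + 8 = 21
paths(8) = paths(7) + paths(6) = 21 + 13 = 34
paths(9) = paths(8) + paths(7) = 34 + 21 = 55
paths(10) = paths(9) + paths(8) = 55 + 34 = 89
paths(11) = paths(10) + paths(9) = 89 + 55 = 144
paths(12) = paths(11) + paths(10) = 144 + 89 = 233
paths(13) = paths(12) + paths(11) = 233 + 144 = 377
paths(14) = paths(13) + paths(12) = 377 + 233 = 610
paths(15) = paths(14) + paths(13) = 610 + 377 = 987
paths(16) = paths(15) + paths(14) = 987 + 610 = 1597
paths(17) = paths(16) + paths(15) = 1597 + 987 = 2584
paths(18) = paths(17) + paths(16) = 2584 + 1597 = 4181
paths(19) = paths(18) + paths(17) = 4181 + 2584 = 6765
paths(20) = paths(19) + paths(18) = 6765 + 4181 = 10946
paths(21) = paths(20) + paths(19) = 10946 + 6765 = 17711
paths(22) = paths(21) + paths(20) = 17711 + 10946 = 28657
paths(23) = paths(22) + paths(21) = 28657 + 17711 = 46368
paths(24) = paths(23) + paths(22) = 46368 + 28657 = 75025

75025
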